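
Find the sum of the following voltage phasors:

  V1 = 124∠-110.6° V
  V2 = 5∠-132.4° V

Step 1 — Convert each phasor to rectangular form:
  V1 = 124·(cos(-110.6°) + j·sin(-110.6°)) = -43.63 - j116.1 V
  V2 = 5·(cos(-132.4°) + j·sin(-132.4°)) = -3.372 - j3.692 V
Step 2 — Sum components: V_total = -47 - j119.8 V.
Step 3 — Convert to polar: |V_total| = 128.7 V, ∠V_total = -111.4°.

V_total = 128.7∠-111.4° V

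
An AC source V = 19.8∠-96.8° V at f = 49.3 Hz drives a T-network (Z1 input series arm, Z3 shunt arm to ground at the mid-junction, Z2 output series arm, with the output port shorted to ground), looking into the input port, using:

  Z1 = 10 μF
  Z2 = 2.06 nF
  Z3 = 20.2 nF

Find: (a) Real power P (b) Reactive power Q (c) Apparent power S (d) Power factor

Step 1 — Angular frequency: ω = 2π·f = 2π·49.3 = 309.8 rad/s.
Step 2 — Component impedances:
  Z1: Z = 1/(jωC) = -j/(ω·C) = 0 - j322.8 Ω
  Z2: Z = 1/(jωC) = -j/(ω·C) = 0 - j1.567e+06 Ω
  Z3: Z = 1/(jωC) = -j/(ω·C) = 0 - j1.598e+05 Ω
Step 3 — With the output port shorted to ground, the output series arm Z2 runs from the junction to ground; the shunt arm Z3 also runs from the junction to ground. They appear in parallel: Z3 || Z2 = 0 - j1.45e+05 Ω.
Step 4 — Series with input arm Z1: Z_in = Z1 + (Z3 || Z2) = 0 - j1.453e+05 Ω = 1.453e+05∠-90.0° Ω.
Step 5 — Source phasor: V = 19.8∠-96.8° V = -2.344 - j19.66 V.
Step 6 — Current: I = V / Z = 0.0001353 - j1.613e-05 A = 0.0001362∠-6.8° A.
Step 7 — Complex power: S = V·I* = 0 - j0.002697 VA.
Step 8 — Real power: P = Re(S) = 0 W.
Step 9 — Reactive power: Q = Im(S) = -0.002697 VAR.
Step 10 — Apparent power: |S| = 0.002697 VA.
Step 11 — Power factor: PF = P/|S| = 0 (leading).

(a) P = 0 W  (b) Q = -0.002697 VAR  (c) S = 0.002697 VA  (d) PF = 0 (leading)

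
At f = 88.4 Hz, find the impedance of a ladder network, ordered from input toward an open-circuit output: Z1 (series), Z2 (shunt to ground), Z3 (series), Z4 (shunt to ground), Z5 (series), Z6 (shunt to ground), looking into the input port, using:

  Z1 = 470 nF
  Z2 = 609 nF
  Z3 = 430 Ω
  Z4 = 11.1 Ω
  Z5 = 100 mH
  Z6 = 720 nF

Step 1 — Angular frequency: ω = 2π·f = 2π·88.4 = 555.4 rad/s.
Step 2 — Component impedances:
  Z1: Z = 1/(jωC) = -j/(ω·C) = 0 - j3831 Ω
  Z2: Z = 1/(jωC) = -j/(ω·C) = 0 - j2956 Ω
  Z3: Z = R = 430 Ω
  Z4: Z = R = 11.1 Ω
  Z5: Z = jωL = j·555.4·0.1 = 0 + j55.54 Ω
  Z6: Z = 1/(jωC) = -j/(ω·C) = 0 - j2501 Ω
Step 3 — Ladder network (open output): work backward from the far end, alternating series and parallel combinations. Z_in = 431.5 - j3895 Ω = 3919∠-83.7° Ω.

Z = 431.5 - j3895 Ω = 3919∠-83.7° Ω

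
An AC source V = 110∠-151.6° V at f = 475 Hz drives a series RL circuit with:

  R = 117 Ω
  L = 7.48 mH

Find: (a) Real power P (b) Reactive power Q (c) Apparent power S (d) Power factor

Step 1 — Angular frequency: ω = 2π·f = 2π·475 = 2985 rad/s.
Step 2 — Component impedances:
  R: Z = R = 117 Ω
  L: Z = jωL = j·2985·0.00748 = 0 + j22.32 Ω
Step 3 — Series combination: Z_total = R + L = 117 + j22.32 Ω = 119.1∠10.8° Ω.
Step 4 — Source phasor: V = 110∠-151.6° V = -96.76 - j52.32 V.
Step 5 — Current: I = V / Z = -0.8803 - j0.2792 A = 0.9235∠-162.4° A.
Step 6 — Complex power: S = V·I* = 99.79 + j19.04 VA.
Step 7 — Real power: P = Re(S) = 99.79 W.
Step 8 — Reactive power: Q = Im(S) = 19.04 VAR.
Step 9 — Apparent power: |S| = 101.6 VA.
Step 10 — Power factor: PF = P/|S| = 0.9823 (lagging).

(a) P = 99.79 W  (b) Q = 19.04 VAR  (c) S = 101.6 VA  (d) PF = 0.9823 (lagging)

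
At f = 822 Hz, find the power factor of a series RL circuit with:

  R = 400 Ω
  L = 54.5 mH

Step 1 — Angular frequency: ω = 2π·f = 2π·822 = 5165 rad/s.
Step 2 — Component impedances:
  R: Z = R = 400 Ω
  L: Z = jωL = j·5165·0.0545 = 0 + j281.5 Ω
Step 3 — Series combination: Z_total = R + L = 400 + j281.5 Ω = 489.1∠35.1° Ω.
Step 4 — Power factor: PF = cos(φ) = Re(Z)/|Z| = 400/489.1 = 0.8178.
Step 5 — Type: Im(Z) = 281.5 ⇒ lagging (phase φ = 35.1°).

PF = 0.8178 (lagging, φ = 35.1°)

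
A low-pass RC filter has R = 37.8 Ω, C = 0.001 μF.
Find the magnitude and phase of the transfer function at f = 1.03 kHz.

Step 1 — Angular frequency: ω = 2π·1030 = 6472 rad/s.
Step 2 — Transfer function: H(jω) = 1/(1 + jωRC).
Step 3 — Denominator: 1 + jωRC = 1 + j·6472·37.8·1e-09 = 1 + j0.0002446.
Step 4 — H = 1 - j0.0002446.
Step 5 — Magnitude: |H| = 1 (-0.0 dB); phase: φ = -0.0°.

|H| = 1 (-0.0 dB), φ = -0.0°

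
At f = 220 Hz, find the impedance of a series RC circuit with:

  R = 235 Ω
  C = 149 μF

Step 1 — Angular frequency: ω = 2π·f = 2π·220 = 1382 rad/s.
Step 2 — Component impedances:
  R: Z = R = 235 Ω
  C: Z = 1/(jωC) = -j/(ω·C) = 0 - j4.855 Ω
Step 3 — Series combination: Z_total = R + C = 235 - j4.855 Ω = 235.1∠-1.2° Ω.

Z = 235 - j4.855 Ω = 235.1∠-1.2° Ω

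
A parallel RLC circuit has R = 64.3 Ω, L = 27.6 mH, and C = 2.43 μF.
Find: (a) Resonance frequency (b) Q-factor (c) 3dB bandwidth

Step 1 — Resonance: ω₀ = 1/√(LC) = 1/√(0.0276·2.43e-06) = 3861 rad/s.
Step 2 — f₀ = ω₀/(2π) = 614.6 Hz.
Step 3 — Parallel Q: Q = R/(ω₀L) = 64.3/(3861·0.0276) = 0.6033.
Step 4 — Bandwidth: Δω = ω₀/Q = 6400 rad/s; BW = Δω/(2π) = 1019 Hz.

(a) f₀ = 614.6 Hz  (b) Q = 0.6033  (c) BW = 1019 Hz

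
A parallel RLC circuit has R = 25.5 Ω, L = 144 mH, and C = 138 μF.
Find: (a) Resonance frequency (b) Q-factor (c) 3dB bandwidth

Step 1 — Resonance: ω₀ = 1/√(LC) = 1/√(0.144·0.000138) = 224.3 rad/s.
Step 2 — f₀ = ω₀/(2π) = 35.7 Hz.
Step 3 — Parallel Q: Q = R/(ω₀L) = 25.5/(224.3·0.144) = 0.7894.
Step 4 — Bandwidth: Δω = ω₀/Q = 284.2 rad/s; BW = Δω/(2π) = 45.23 Hz.

(a) f₀ = 35.7 Hz  (b) Q = 0.7894  (c) BW = 45.23 Hz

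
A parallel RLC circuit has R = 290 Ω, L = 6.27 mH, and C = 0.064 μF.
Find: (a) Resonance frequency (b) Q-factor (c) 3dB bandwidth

Step 1 — Resonance: ω₀ = 1/√(LC) = 1/√(0.00627·6.4e-08) = 4.992e+04 rad/s.
Step 2 — f₀ = ω₀/(2π) = 7945 Hz.
Step 3 — Parallel Q: Q = R/(ω₀L) = 290/(4.992e+04·0.00627) = 0.9265.
Step 4 — Bandwidth: Δω = ω₀/Q = 5.388e+04 rad/s; BW = Δω/(2π) = 8575 Hz.

(a) f₀ = 7945 Hz  (b) Q = 0.9265  (c) BW = 8575 Hz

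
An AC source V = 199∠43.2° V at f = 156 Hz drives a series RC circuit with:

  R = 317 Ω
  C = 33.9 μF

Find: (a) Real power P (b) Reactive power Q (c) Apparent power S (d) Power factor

Step 1 — Angular frequency: ω = 2π·f = 2π·156 = 980.2 rad/s.
Step 2 — Component impedances:
  R: Z = R = 317 Ω
  C: Z = 1/(jωC) = -j/(ω·C) = 0 - j30.1 Ω
Step 3 — Series combination: Z_total = R + C = 317 - j30.1 Ω = 318.4∠-5.4° Ω.
Step 4 — Source phasor: V = 199∠43.2° V = 145.1 + j136.2 V.
Step 5 — Current: I = V / Z = 0.4131 + j0.4689 A = 0.625∠48.6° A.
Step 6 — Complex power: S = V·I* = 123.8 - j11.75 VA.
Step 7 — Real power: P = Re(S) = 123.8 W.
Step 8 — Reactive power: Q = Im(S) = -11.75 VAR.
Step 9 — Apparent power: |S| = 124.4 VA.
Step 10 — Power factor: PF = P/|S| = 0.9955 (leading).

(a) P = 123.8 W  (b) Q = -11.75 VAR  (c) S = 124.4 VA  (d) PF = 0.9955 (leading)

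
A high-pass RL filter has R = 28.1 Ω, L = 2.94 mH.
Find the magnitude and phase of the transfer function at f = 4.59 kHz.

Step 1 — Angular frequency: ω = 2π·4590 = 2.884e+04 rad/s.
Step 2 — Transfer function: H(jω) = jωL/(R + jωL).
Step 3 — Numerator jωL = j·84.79; denominator R + jωL = 28.1 + j84.79.
Step 4 — H = 0.901 + j0.2986.
Step 5 — Magnitude: |H| = 0.9492 (-0.5 dB); phase: φ = 18.3°.

|H| = 0.9492 (-0.5 dB), φ = 18.3°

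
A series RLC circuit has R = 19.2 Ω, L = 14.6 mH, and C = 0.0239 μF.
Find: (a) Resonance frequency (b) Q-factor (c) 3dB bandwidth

Step 1 — Resonance condition Im(Z)=0 gives ω₀ = 1/√(LC).
Step 2 — ω₀ = 1/√(0.0146·2.39e-08) = 5.353e+04 rad/s.
Step 3 — f₀ = ω₀/(2π) = 8520 Hz.
Step 4 — Series Q: Q = ω₀L/R = 5.353e+04·0.0146/19.2 = 40.71.
Step 5 — 3dB bandwidth: Δω = ω₀/Q = 1315 rad/s; BW = Δω/(2π) = 209.3 Hz.

(a) f₀ = 8520 Hz  (b) Q = 40.71  (c) BW = 209.3 Hz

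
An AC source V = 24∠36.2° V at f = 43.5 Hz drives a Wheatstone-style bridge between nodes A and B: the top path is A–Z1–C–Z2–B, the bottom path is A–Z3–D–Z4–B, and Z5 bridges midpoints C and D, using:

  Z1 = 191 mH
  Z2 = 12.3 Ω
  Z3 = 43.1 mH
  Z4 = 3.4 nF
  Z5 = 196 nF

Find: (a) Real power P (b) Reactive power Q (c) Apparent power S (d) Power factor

Step 1 — Angular frequency: ω = 2π·f = 2π·43.5 = 273.3 rad/s.
Step 2 — Component impedances:
  Z1: Z = jωL = j·273.3·0.191 = 0 + j52.2 Ω
  Z2: Z = R = 12.3 Ω
  Z3: Z = jωL = j·273.3·0.0431 = 0 + j11.78 Ω
  Z4: Z = 1/(jωC) = -j/(ω·C) = 0 - j1.076e+06 Ω
  Z5: Z = 1/(jωC) = -j/(ω·C) = 0 - j1.867e+04 Ω
Step 3 — Bridge requires nodal analysis (the Z5 bridge couples midpoints C and D, so the two paths cannot be reduced to a simple series/parallel combination). Setting node B to ground and injecting 1 A at node A, the 3-node admittance system at A, C, D solves to V_A = Z_AB = 12.3 + j52.35 Ω = 53.78∠76.8° Ω.
Step 4 — Source phasor: V = 24∠36.2° V = 19.37 + j14.17 V.
Step 5 — Current: I = V / Z = 0.339 - j0.2903 A = 0.4463∠-40.6° A.
Step 6 — Complex power: S = V·I* = 2.45 + j10.43 VA.
Step 7 — Real power: P = Re(S) = 2.45 W.
Step 8 — Reactive power: Q = Im(S) = 10.43 VAR.
Step 9 — Apparent power: |S| = 10.71 VA.
Step 10 — Power factor: PF = P/|S| = 0.2287 (lagging).

(a) P = 2.45 W  (b) Q = 10.43 VAR  (c) S = 10.71 VA  (d) PF = 0.2287 (lagging)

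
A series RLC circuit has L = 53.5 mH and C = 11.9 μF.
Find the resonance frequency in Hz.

Step 1 — Resonance condition Im(Z)=0 gives ω₀ = 1/√(LC).
Step 2 — ω₀ = 1/√(0.0535·1.19e-05) = 1253 rad/s.
Step 3 — f₀ = ω₀/(2π) = 199.5 Hz.

f₀ = 199.5 Hz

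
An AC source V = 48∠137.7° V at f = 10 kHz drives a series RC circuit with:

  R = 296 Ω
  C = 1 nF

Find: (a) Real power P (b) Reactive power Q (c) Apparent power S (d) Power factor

Step 1 — Angular frequency: ω = 2π·f = 2π·1e+04 = 6.283e+04 rad/s.
Step 2 — Component impedances:
  R: Z = R = 296 Ω
  C: Z = 1/(jωC) = -j/(ω·C) = 0 - j1.592e+04 Ω
Step 3 — Series combination: Z_total = R + C = 296 - j1.592e+04 Ω = 1.592e+04∠-88.9° Ω.
Step 4 — Source phasor: V = 48∠137.7° V = -35.5 + j32.3 V.
Step 5 — Current: I = V / Z = -0.002071 - j0.002192 A = 0.003015∠-133.4° A.
Step 6 — Complex power: S = V·I* = 0.002691 - j0.1447 VA.
Step 7 — Real power: P = Re(S) = 0.002691 W.
Step 8 — Reactive power: Q = Im(S) = -0.1447 VAR.
Step 9 — Apparent power: |S| = 0.1447 VA.
Step 10 — Power factor: PF = P/|S| = 0.0186 (leading).

(a) P = 0.002691 W  (b) Q = -0.1447 VAR  (c) S = 0.1447 VA  (d) PF = 0.0186 (leading)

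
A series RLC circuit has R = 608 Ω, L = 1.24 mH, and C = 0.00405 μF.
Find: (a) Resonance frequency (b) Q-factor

Step 1 — Resonance condition Im(Z)=0 gives ω₀ = 1/√(LC).
Step 2 — ω₀ = 1/√(0.00124·4.05e-09) = 4.462e+05 rad/s.
Step 3 — f₀ = ω₀/(2π) = 7.102e+04 Hz.
Step 4 — Series Q: Q = ω₀L/R = 4.462e+05·0.00124/608 = 0.9101.

(a) f₀ = 7.102e+04 Hz  (b) Q = 0.9101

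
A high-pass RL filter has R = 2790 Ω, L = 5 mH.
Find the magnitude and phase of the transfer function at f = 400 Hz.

Step 1 — Angular frequency: ω = 2π·400 = 2513 rad/s.
Step 2 — Transfer function: H(jω) = jωL/(R + jωL).
Step 3 — Numerator jωL = j·12.57; denominator R + jωL = 2790 + j12.57.
Step 4 — H = 2.029e-05 + j0.004504.
Step 5 — Magnitude: |H| = 0.004504 (-46.9 dB); phase: φ = 89.7°.

|H| = 0.004504 (-46.9 dB), φ = 89.7°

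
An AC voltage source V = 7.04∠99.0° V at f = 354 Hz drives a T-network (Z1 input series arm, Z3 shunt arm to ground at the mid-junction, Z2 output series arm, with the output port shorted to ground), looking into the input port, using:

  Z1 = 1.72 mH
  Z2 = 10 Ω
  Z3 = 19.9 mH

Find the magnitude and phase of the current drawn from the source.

Step 1 — Angular frequency: ω = 2π·f = 2π·354 = 2224 rad/s.
Step 2 — Component impedances:
  Z1: Z = jωL = j·2224·0.00172 = 0 + j3.826 Ω
  Z2: Z = R = 10 Ω
  Z3: Z = jωL = j·2224·0.0199 = 0 + j44.26 Ω
Step 3 — With the output port shorted to ground, the output series arm Z2 runs from the junction to ground; the shunt arm Z3 also runs from the junction to ground. They appear in parallel: Z3 || Z2 = 9.514 + j2.15 Ω.
Step 4 — Series with input arm Z1: Z_in = Z1 + (Z3 || Z2) = 9.514 + j5.975 Ω = 11.24∠32.1° Ω.
Step 5 — Source phasor: V = 7.04∠99.0° V = -1.101 + j6.953 V.
Step 6 — Ohm's law: I = V / Z_total = (-1.101 + j6.953) / (9.514 + j5.975) = 0.2461 + j0.5762 A.
Step 7 — Convert to polar: |I| = 0.6266 A, ∠I = 66.9°.

I = 0.6266∠66.9° A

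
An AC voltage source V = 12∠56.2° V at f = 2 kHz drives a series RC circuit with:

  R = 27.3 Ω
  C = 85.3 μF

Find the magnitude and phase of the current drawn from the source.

Step 1 — Angular frequency: ω = 2π·f = 2π·2000 = 1.257e+04 rad/s.
Step 2 — Component impedances:
  R: Z = R = 27.3 Ω
  C: Z = 1/(jωC) = -j/(ω·C) = 0 - j0.9329 Ω
Step 3 — Series combination: Z_total = R + C = 27.3 - j0.9329 Ω = 27.32∠-2.0° Ω.
Step 4 — Source phasor: V = 12∠56.2° V = 6.676 + j9.972 V.
Step 5 — Ohm's law: I = V / Z_total = (6.676 + j9.972) / (27.3 - j0.9329) = 0.2318 + j0.3732 A.
Step 6 — Convert to polar: |I| = 0.4393 A, ∠I = 58.2°.

I = 0.4393∠58.2° A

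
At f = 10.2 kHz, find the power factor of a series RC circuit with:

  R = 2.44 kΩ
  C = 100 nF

Step 1 — Angular frequency: ω = 2π·f = 2π·1.02e+04 = 6.409e+04 rad/s.
Step 2 — Component impedances:
  R: Z = R = 2440 Ω
  C: Z = 1/(jωC) = -j/(ω·C) = 0 - j156 Ω
Step 3 — Series combination: Z_total = R + C = 2440 - j156 Ω = 2445∠-3.7° Ω.
Step 4 — Power factor: PF = cos(φ) = Re(Z)/|Z| = 2440/2445 = 0.998.
Step 5 — Type: Im(Z) = -156 ⇒ leading (phase φ = -3.7°).

PF = 0.998 (leading, φ = -3.7°)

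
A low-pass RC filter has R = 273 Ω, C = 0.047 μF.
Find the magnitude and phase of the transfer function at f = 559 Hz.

Step 1 — Angular frequency: ω = 2π·559 = 3512 rad/s.
Step 2 — Transfer function: H(jω) = 1/(1 + jωRC).
Step 3 — Denominator: 1 + jωRC = 1 + j·3512·273·4.7e-08 = 1 + j0.04507.
Step 4 — H = 0.998 - j0.04497.
Step 5 — Magnitude: |H| = 0.999 (-0.0 dB); phase: φ = -2.6°.

|H| = 0.999 (-0.0 dB), φ = -2.6°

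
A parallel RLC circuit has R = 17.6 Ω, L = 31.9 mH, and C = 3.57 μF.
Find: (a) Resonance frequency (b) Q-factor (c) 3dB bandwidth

Step 1 — Resonance: ω₀ = 1/√(LC) = 1/√(0.0319·3.57e-06) = 2963 rad/s.
Step 2 — f₀ = ω₀/(2π) = 471.6 Hz.
Step 3 — Parallel Q: Q = R/(ω₀L) = 17.6/(2963·0.0319) = 0.1862.
Step 4 — Bandwidth: Δω = ω₀/Q = 1.592e+04 rad/s; BW = Δω/(2π) = 2533 Hz.

(a) f₀ = 471.6 Hz  (b) Q = 0.1862  (c) BW = 2533 Hz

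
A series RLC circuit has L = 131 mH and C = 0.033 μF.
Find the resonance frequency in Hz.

Step 1 — Resonance condition Im(Z)=0 gives ω₀ = 1/√(LC).
Step 2 — ω₀ = 1/√(0.131·3.3e-08) = 1.521e+04 rad/s.
Step 3 — f₀ = ω₀/(2π) = 2421 Hz.

f₀ = 2421 Hz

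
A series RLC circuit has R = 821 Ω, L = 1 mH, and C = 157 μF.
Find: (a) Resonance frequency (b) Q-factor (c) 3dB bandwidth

Step 1 — Resonance: ω₀ = 1/√(LC) = 1/√(0.001·0.000157) = 2524 rad/s.
Step 2 — f₀ = ω₀/(2π) = 401.7 Hz.
Step 3 — Series Q: Q = ω₀L/R = 2524·0.001/821 = 0.003074.
Step 4 — Bandwidth: Δω = ω₀/Q = 8.21e+05 rad/s; BW = Δω/(2π) = 1.307e+05 Hz.

(a) f₀ = 401.7 Hz  (b) Q = 0.003074  (c) BW = 1.307e+05 Hz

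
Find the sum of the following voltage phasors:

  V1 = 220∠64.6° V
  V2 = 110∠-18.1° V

Step 1 — Convert each phasor to rectangular form:
  V1 = 220·(cos(64.6°) + j·sin(64.6°)) = 94.37 + j198.7 V
  V2 = 110·(cos(-18.1°) + j·sin(-18.1°)) = 104.6 - j34.17 V
Step 2 — Sum components: V_total = 198.9 + j164.6 V.
Step 3 — Convert to polar: |V_total| = 258.2 V, ∠V_total = 39.6°.

V_total = 258.2∠39.6° V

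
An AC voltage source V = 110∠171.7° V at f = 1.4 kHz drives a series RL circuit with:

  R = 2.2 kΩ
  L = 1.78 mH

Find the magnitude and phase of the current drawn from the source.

Step 1 — Angular frequency: ω = 2π·f = 2π·1400 = 8796 rad/s.
Step 2 — Component impedances:
  R: Z = R = 2200 Ω
  L: Z = jωL = j·8796·0.00178 = 0 + j15.66 Ω
Step 3 — Series combination: Z_total = R + L = 2200 + j15.66 Ω = 2200∠0.4° Ω.
Step 4 — Source phasor: V = 110∠171.7° V = -108.8 + j15.88 V.
Step 5 — Ohm's law: I = V / Z_total = (-108.8 + j15.88) / (2200 + j15.66) = -0.04942 + j0.00757 A.
Step 6 — Convert to polar: |I| = 0.05 A, ∠I = 171.3°.

I = 0.05∠171.3° A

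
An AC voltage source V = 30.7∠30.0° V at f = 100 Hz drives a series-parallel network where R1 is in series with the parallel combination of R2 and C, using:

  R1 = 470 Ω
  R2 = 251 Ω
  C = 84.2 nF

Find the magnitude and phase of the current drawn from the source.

Step 1 — Angular frequency: ω = 2π·f = 2π·100 = 628.3 rad/s.
Step 2 — Component impedances:
  R1: Z = R = 470 Ω
  R2: Z = R = 251 Ω
  C: Z = 1/(jωC) = -j/(ω·C) = 0 - j1.89e+04 Ω
Step 3 — Parallel branch: R2 || C = 1/(1/R2 + 1/C) = 251 - j3.332 Ω.
Step 4 — Series with R1: Z_total = R1 + (R2 || C) = 721 - j3.332 Ω = 721∠-0.3° Ω.
Step 5 — Source phasor: V = 30.7∠30.0° V = 26.59 + j15.35 V.
Step 6 — Ohm's law: I = V / Z_total = (26.59 + j15.35) / (721 - j3.332) = 0.03678 + j0.02146 A.
Step 7 — Convert to polar: |I| = 0.04258 A, ∠I = 30.3°.

I = 0.04258∠30.3° A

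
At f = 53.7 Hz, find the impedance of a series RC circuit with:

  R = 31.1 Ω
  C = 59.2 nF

Step 1 — Angular frequency: ω = 2π·f = 2π·53.7 = 337.4 rad/s.
Step 2 — Component impedances:
  R: Z = R = 31.1 Ω
  C: Z = 1/(jωC) = -j/(ω·C) = 0 - j5.006e+04 Ω
Step 3 — Series combination: Z_total = R + C = 31.1 - j5.006e+04 Ω = 5.006e+04∠-90.0° Ω.

Z = 31.1 - j5.006e+04 Ω = 5.006e+04∠-90.0° Ω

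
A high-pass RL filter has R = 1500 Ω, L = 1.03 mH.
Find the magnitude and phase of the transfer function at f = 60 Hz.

Step 1 — Angular frequency: ω = 2π·60 = 377 rad/s.
Step 2 — Transfer function: H(jω) = jωL/(R + jωL).
Step 3 — Numerator jωL = j·0.3883; denominator R + jωL = 1500 + j0.3883.
Step 4 — H = 6.701e-08 + j0.0002589.
Step 5 — Magnitude: |H| = 0.0002589 (-71.7 dB); phase: φ = 90.0°.

|H| = 0.0002589 (-71.7 dB), φ = 90.0°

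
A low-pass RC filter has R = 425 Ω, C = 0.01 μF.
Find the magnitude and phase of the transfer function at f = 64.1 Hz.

Step 1 — Angular frequency: ω = 2π·64.1 = 402.8 rad/s.
Step 2 — Transfer function: H(jω) = 1/(1 + jωRC).
Step 3 — Denominator: 1 + jωRC = 1 + j·402.8·425·1e-08 = 1 + j0.001712.
Step 4 — H = 1 - j0.001712.
Step 5 — Magnitude: |H| = 1 (-0.0 dB); phase: φ = -0.1°.

|H| = 1 (-0.0 dB), φ = -0.1°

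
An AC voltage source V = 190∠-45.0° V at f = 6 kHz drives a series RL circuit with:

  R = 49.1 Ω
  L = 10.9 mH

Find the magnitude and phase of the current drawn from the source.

Step 1 — Angular frequency: ω = 2π·f = 2π·6000 = 3.77e+04 rad/s.
Step 2 — Component impedances:
  R: Z = R = 49.1 Ω
  L: Z = jωL = j·3.77e+04·0.0109 = 0 + j410.9 Ω
Step 3 — Series combination: Z_total = R + L = 49.1 + j410.9 Ω = 413.8∠83.2° Ω.
Step 4 — Source phasor: V = 190∠-45.0° V = 134.4 - j134.4 V.
Step 5 — Ohm's law: I = V / Z_total = (134.4 - j134.4) / (49.1 + j410.9) = -0.2838 - j0.3609 A.
Step 6 — Convert to polar: |I| = 0.4591 A, ∠I = -128.2°.

I = 0.4591∠-128.2° A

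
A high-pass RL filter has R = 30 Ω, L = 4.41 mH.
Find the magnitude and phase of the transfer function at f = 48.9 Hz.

Step 1 — Angular frequency: ω = 2π·48.9 = 307.2 rad/s.
Step 2 — Transfer function: H(jω) = jωL/(R + jωL).
Step 3 — Numerator jωL = j·1.355; denominator R + jωL = 30 + j1.355.
Step 4 — H = 0.002036 + j0.04507.
Step 5 — Magnitude: |H| = 0.04512 (-26.9 dB); phase: φ = 87.4°.

|H| = 0.04512 (-26.9 dB), φ = 87.4°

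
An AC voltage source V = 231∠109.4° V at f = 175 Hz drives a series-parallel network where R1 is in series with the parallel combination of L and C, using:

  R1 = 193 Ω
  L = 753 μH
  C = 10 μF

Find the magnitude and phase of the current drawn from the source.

Step 1 — Angular frequency: ω = 2π·f = 2π·175 = 1100 rad/s.
Step 2 — Component impedances:
  R1: Z = R = 193 Ω
  L: Z = jωL = j·1100·0.000753 = 0 + j0.828 Ω
  C: Z = 1/(jωC) = -j/(ω·C) = 0 - j90.95 Ω
Step 3 — Parallel branch: L || C = 1/(1/L + 1/C) = 0 + j0.8356 Ω.
Step 4 — Series with R1: Z_total = R1 + (L || C) = 193 + j0.8356 Ω = 193∠0.2° Ω.
Step 5 — Source phasor: V = 231∠109.4° V = -76.73 + j217.9 V.
Step 6 — Ohm's law: I = V / Z_total = (-76.73 + j217.9) / (193 + j0.8356) = -0.3927 + j1.131 A.
Step 7 — Convert to polar: |I| = 1.197 A, ∠I = 109.2°.

I = 1.197∠109.2° A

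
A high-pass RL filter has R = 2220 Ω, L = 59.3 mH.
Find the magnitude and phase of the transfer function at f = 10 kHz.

Step 1 — Angular frequency: ω = 2π·1e+04 = 6.283e+04 rad/s.
Step 2 — Transfer function: H(jω) = jωL/(R + jωL).
Step 3 — Numerator jωL = j·3726; denominator R + jωL = 2220 + j3726.
Step 4 — H = 0.738 + j0.4397.
Step 5 — Magnitude: |H| = 0.8591 (-1.3 dB); phase: φ = 30.8°.

|H| = 0.8591 (-1.3 dB), φ = 30.8°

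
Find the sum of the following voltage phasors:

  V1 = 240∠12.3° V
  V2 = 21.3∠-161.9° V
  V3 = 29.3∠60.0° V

Step 1 — Convert each phasor to rectangular form:
  V1 = 240·(cos(12.3°) + j·sin(12.3°)) = 234.5 + j51.13 V
  V2 = 21.3·(cos(-161.9°) + j·sin(-161.9°)) = -20.25 - j6.617 V
  V3 = 29.3·(cos(60.0°) + j·sin(60.0°)) = 14.65 + j25.37 V
Step 2 — Sum components: V_total = 228.9 + j69.88 V.
Step 3 — Convert to polar: |V_total| = 239.3 V, ∠V_total = 17.0°.

V_total = 239.3∠17.0° V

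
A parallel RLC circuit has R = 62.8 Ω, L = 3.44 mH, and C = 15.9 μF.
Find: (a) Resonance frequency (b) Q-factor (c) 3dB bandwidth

Step 1 — Resonance: ω₀ = 1/√(LC) = 1/√(0.00344·1.59e-05) = 4276 rad/s.
Step 2 — f₀ = ω₀/(2π) = 680.5 Hz.
Step 3 — Parallel Q: Q = R/(ω₀L) = 62.8/(4276·0.00344) = 4.27.
Step 4 — Bandwidth: Δω = ω₀/Q = 1001 rad/s; BW = Δω/(2π) = 159.4 Hz.

(a) f₀ = 680.5 Hz  (b) Q = 4.27  (c) BW = 159.4 Hz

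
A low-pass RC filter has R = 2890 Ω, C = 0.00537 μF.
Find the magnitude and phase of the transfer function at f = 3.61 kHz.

Step 1 — Angular frequency: ω = 2π·3610 = 2.268e+04 rad/s.
Step 2 — Transfer function: H(jω) = 1/(1 + jωRC).
Step 3 — Denominator: 1 + jωRC = 1 + j·2.268e+04·2890·5.37e-09 = 1 + j0.352.
Step 4 — H = 0.8897 - j0.3132.
Step 5 — Magnitude: |H| = 0.9433 (-0.5 dB); phase: φ = -19.4°.

|H| = 0.9433 (-0.5 dB), φ = -19.4°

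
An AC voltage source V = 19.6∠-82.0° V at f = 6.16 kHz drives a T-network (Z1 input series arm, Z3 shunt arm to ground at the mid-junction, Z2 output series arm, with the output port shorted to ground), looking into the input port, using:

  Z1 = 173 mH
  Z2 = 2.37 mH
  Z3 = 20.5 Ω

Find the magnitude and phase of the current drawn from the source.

Step 1 — Angular frequency: ω = 2π·f = 2π·6160 = 3.87e+04 rad/s.
Step 2 — Component impedances:
  Z1: Z = jωL = j·3.87e+04·0.173 = 0 + j6696 Ω
  Z2: Z = jωL = j·3.87e+04·0.00237 = 0 + j91.73 Ω
  Z3: Z = R = 20.5 Ω
Step 3 — With the output port shorted to ground, the output series arm Z2 runs from the junction to ground; the shunt arm Z3 also runs from the junction to ground. They appear in parallel: Z3 || Z2 = 19.52 + j4.363 Ω.
Step 4 — Series with input arm Z1: Z_in = Z1 + (Z3 || Z2) = 19.52 + j6700 Ω = 6700∠89.8° Ω.
Step 5 — Source phasor: V = 19.6∠-82.0° V = 2.728 - j19.41 V.
Step 6 — Ohm's law: I = V / Z_total = (2.728 - j19.41) / (19.52 + j6700) = -0.002896 - j0.0004156 A.
Step 7 — Convert to polar: |I| = 0.002925 A, ∠I = -171.8°.

I = 0.002925∠-171.8° A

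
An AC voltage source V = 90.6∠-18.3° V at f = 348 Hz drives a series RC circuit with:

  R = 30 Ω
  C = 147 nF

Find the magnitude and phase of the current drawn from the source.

Step 1 — Angular frequency: ω = 2π·f = 2π·348 = 2187 rad/s.
Step 2 — Component impedances:
  R: Z = R = 30 Ω
  C: Z = 1/(jωC) = -j/(ω·C) = 0 - j3111 Ω
Step 3 — Series combination: Z_total = R + C = 30 - j3111 Ω = 3111∠-89.4° Ω.
Step 4 — Source phasor: V = 90.6∠-18.3° V = 86.02 - j28.45 V.
Step 5 — Ohm's law: I = V / Z_total = (86.02 - j28.45) / (30 - j3111) = 0.009409 + j0.02756 A.
Step 6 — Convert to polar: |I| = 0.02912 A, ∠I = 71.1°.

I = 0.02912∠71.1° A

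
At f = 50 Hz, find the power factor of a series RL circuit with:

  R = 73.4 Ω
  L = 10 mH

Step 1 — Angular frequency: ω = 2π·f = 2π·50 = 314.2 rad/s.
Step 2 — Component impedances:
  R: Z = R = 73.4 Ω
  L: Z = jωL = j·314.2·0.01 = 0 + j3.142 Ω
Step 3 — Series combination: Z_total = R + L = 73.4 + j3.142 Ω = 73.47∠2.5° Ω.
Step 4 — Power factor: PF = cos(φ) = Re(Z)/|Z| = 73.4/73.467 = 0.9991.
Step 5 — Type: Im(Z) = 3.142 ⇒ lagging (phase φ = 2.5°).

PF = 0.9991 (lagging, φ = 2.5°)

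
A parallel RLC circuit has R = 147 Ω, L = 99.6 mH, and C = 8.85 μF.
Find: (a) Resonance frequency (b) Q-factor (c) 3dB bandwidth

Step 1 — Resonance: ω₀ = 1/√(LC) = 1/√(0.0996·8.85e-06) = 1065 rad/s.
Step 2 — f₀ = ω₀/(2π) = 169.5 Hz.
Step 3 — Parallel Q: Q = R/(ω₀L) = 147/(1065·0.0996) = 1.386.
Step 4 — Bandwidth: Δω = ω₀/Q = 768.7 rad/s; BW = Δω/(2π) = 122.3 Hz.

(a) f₀ = 169.5 Hz  (b) Q = 1.386  (c) BW = 122.3 Hz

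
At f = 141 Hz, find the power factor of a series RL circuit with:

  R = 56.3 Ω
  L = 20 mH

Step 1 — Angular frequency: ω = 2π·f = 2π·141 = 885.9 rad/s.
Step 2 — Component impedances:
  R: Z = R = 56.3 Ω
  L: Z = jωL = j·885.9·0.02 = 0 + j17.72 Ω
Step 3 — Series combination: Z_total = R + L = 56.3 + j17.72 Ω = 59.02∠17.5° Ω.
Step 4 — Power factor: PF = cos(φ) = Re(Z)/|Z| = 56.3/59.02 = 0.9539.
Step 5 — Type: Im(Z) = 17.72 ⇒ lagging (phase φ = 17.5°).

PF = 0.9539 (lagging, φ = 17.5°)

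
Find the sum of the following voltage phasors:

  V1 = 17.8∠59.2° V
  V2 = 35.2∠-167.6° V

Step 1 — Convert each phasor to rectangular form:
  V1 = 17.8·(cos(59.2°) + j·sin(59.2°)) = 9.114 + j15.29 V
  V2 = 35.2·(cos(-167.6°) + j·sin(-167.6°)) = -34.38 - j7.559 V
Step 2 — Sum components: V_total = -25.26 + j7.731 V.
Step 3 — Convert to polar: |V_total| = 26.42 V, ∠V_total = 163.0°.

V_total = 26.42∠163.0° V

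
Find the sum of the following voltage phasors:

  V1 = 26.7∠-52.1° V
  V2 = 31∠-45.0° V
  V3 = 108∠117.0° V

Step 1 — Convert each phasor to rectangular form:
  V1 = 26.7·(cos(-52.1°) + j·sin(-52.1°)) = 16.4 - j21.07 V
  V2 = 31·(cos(-45.0°) + j·sin(-45.0°)) = 21.92 - j21.92 V
  V3 = 108·(cos(117.0°) + j·sin(117.0°)) = -49.03 + j96.23 V
Step 2 — Sum components: V_total = -10.71 + j53.24 V.
Step 3 — Convert to polar: |V_total| = 54.31 V, ∠V_total = 101.4°.

V_total = 54.31∠101.4° V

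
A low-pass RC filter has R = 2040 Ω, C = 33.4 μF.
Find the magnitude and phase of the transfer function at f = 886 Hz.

Step 1 — Angular frequency: ω = 2π·886 = 5567 rad/s.
Step 2 — Transfer function: H(jω) = 1/(1 + jωRC).
Step 3 — Denominator: 1 + jωRC = 1 + j·5567·2040·3.34e-05 = 1 + j379.3.
Step 4 — H = 6.951e-06 - j0.002636.
Step 5 — Magnitude: |H| = 0.002636 (-51.6 dB); phase: φ = -89.8°.

|H| = 0.002636 (-51.6 dB), φ = -89.8°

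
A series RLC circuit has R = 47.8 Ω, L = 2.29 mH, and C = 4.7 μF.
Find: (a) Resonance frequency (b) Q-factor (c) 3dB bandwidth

Step 1 — Resonance: ω₀ = 1/√(LC) = 1/√(0.00229·4.7e-06) = 9639 rad/s.
Step 2 — f₀ = ω₀/(2π) = 1534 Hz.
Step 3 — Series Q: Q = ω₀L/R = 9639·0.00229/47.8 = 0.4618.
Step 4 — Bandwidth: Δω = ω₀/Q = 2.087e+04 rad/s; BW = Δω/(2π) = 3322 Hz.

(a) f₀ = 1534 Hz  (b) Q = 0.4618  (c) BW = 3322 Hz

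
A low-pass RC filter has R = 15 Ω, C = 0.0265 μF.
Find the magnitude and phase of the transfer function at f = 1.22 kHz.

Step 1 — Angular frequency: ω = 2π·1220 = 7665 rad/s.
Step 2 — Transfer function: H(jω) = 1/(1 + jωRC).
Step 3 — Denominator: 1 + jωRC = 1 + j·7665·15·2.65e-08 = 1 + j0.003047.
Step 4 — H = 1 - j0.003047.
Step 5 — Magnitude: |H| = 1 (-0.0 dB); phase: φ = -0.2°.

|H| = 1 (-0.0 dB), φ = -0.2°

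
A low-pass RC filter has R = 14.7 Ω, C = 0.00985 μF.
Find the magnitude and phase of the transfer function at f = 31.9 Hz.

Step 1 — Angular frequency: ω = 2π·31.9 = 200.4 rad/s.
Step 2 — Transfer function: H(jω) = 1/(1 + jωRC).
Step 3 — Denominator: 1 + jωRC = 1 + j·200.4·14.7·9.85e-09 = 1 + j2.902e-05.
Step 4 — H = 1 - j2.902e-05.
Step 5 — Magnitude: |H| = 1 (-0.0 dB); phase: φ = -0.0°.

|H| = 1 (-0.0 dB), φ = -0.0°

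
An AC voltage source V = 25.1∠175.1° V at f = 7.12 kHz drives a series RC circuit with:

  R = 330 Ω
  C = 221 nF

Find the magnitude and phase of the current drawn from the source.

Step 1 — Angular frequency: ω = 2π·f = 2π·7120 = 4.474e+04 rad/s.
Step 2 — Component impedances:
  R: Z = R = 330 Ω
  C: Z = 1/(jωC) = -j/(ω·C) = 0 - j101.1 Ω
Step 3 — Series combination: Z_total = R + C = 330 - j101.1 Ω = 345.2∠-17.0° Ω.
Step 4 — Source phasor: V = 25.1∠175.1° V = -25.01 + j2.144 V.
Step 5 — Ohm's law: I = V / Z_total = (-25.01 + j2.144) / (330 - j101.1) = -0.0711 - j0.01529 A.
Step 6 — Convert to polar: |I| = 0.07272 A, ∠I = -167.9°.

I = 0.07272∠-167.9° A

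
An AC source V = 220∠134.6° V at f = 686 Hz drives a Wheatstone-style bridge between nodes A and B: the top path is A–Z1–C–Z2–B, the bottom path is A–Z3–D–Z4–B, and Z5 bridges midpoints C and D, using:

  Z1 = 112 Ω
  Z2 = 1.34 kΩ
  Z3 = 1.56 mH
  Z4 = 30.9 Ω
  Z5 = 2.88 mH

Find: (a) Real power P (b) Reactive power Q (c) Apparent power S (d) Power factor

Step 1 — Angular frequency: ω = 2π·f = 2π·686 = 4310 rad/s.
Step 2 — Component impedances:
  Z1: Z = R = 112 Ω
  Z2: Z = R = 1340 Ω
  Z3: Z = jωL = j·4310·0.00156 = 0 + j6.724 Ω
  Z4: Z = R = 30.9 Ω
  Z5: Z = jωL = j·4310·0.00288 = 0 + j12.41 Ω
Step 3 — Bridge requires nodal analysis (the Z5 bridge couples midpoints C and D, so the two paths cannot be reduced to a simple series/parallel combination). Setting node B to ground and injecting 1 A at node A, the 3-node admittance system at A, C, D solves to V_A = Z_AB = 30.63 + j6.657 Ω = 31.34∠12.3° Ω.
Step 4 — Source phasor: V = 220∠134.6° V = -154.5 + j156.6 V.
Step 5 — Current: I = V / Z = -3.754 + j5.93 A = 7.019∠122.3° A.
Step 6 — Complex power: S = V·I* = 1509 + j328 VA.
Step 7 — Real power: P = Re(S) = 1509 W.
Step 8 — Reactive power: Q = Im(S) = 328 VAR.
Step 9 — Apparent power: |S| = 1544 VA.
Step 10 — Power factor: PF = P/|S| = 0.9772 (lagging).

(a) P = 1509 W  (b) Q = 328 VAR  (c) S = 1544 VA  (d) PF = 0.9772 (lagging)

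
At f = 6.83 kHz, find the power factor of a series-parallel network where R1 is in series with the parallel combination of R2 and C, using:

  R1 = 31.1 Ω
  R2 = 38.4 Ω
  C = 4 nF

Step 1 — Angular frequency: ω = 2π·f = 2π·6830 = 4.291e+04 rad/s.
Step 2 — Component impedances:
  R1: Z = R = 31.1 Ω
  R2: Z = R = 38.4 Ω
  C: Z = 1/(jωC) = -j/(ω·C) = 0 - j5826 Ω
Step 3 — Parallel branch: R2 || C = 1/(1/R2 + 1/C) = 38.4 - j0.2531 Ω.
Step 4 — Series with R1: Z_total = R1 + (R2 || C) = 69.5 - j0.2531 Ω = 69.5∠-0.2° Ω.
Step 5 — Power factor: PF = cos(φ) = Re(Z)/|Z| = 69.5/69.5 = 1.
Step 6 — Type: Im(Z) = -0.2531 ⇒ leading (phase φ = -0.2°).

PF = 1 (leading, φ = -0.2°)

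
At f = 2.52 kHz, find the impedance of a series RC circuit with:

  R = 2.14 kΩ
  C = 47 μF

Step 1 — Angular frequency: ω = 2π·f = 2π·2520 = 1.583e+04 rad/s.
Step 2 — Component impedances:
  R: Z = R = 2140 Ω
  C: Z = 1/(jωC) = -j/(ω·C) = 0 - j1.344 Ω
Step 3 — Series combination: Z_total = R + C = 2140 - j1.344 Ω = 2140∠-0.0° Ω.

Z = 2140 - j1.344 Ω = 2140∠-0.0° Ω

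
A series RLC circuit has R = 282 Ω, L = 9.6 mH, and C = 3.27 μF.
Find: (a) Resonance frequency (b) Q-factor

Step 1 — Resonance condition Im(Z)=0 gives ω₀ = 1/√(LC).
Step 2 — ω₀ = 1/√(0.0096·3.27e-06) = 5644 rad/s.
Step 3 — f₀ = ω₀/(2π) = 898.3 Hz.
Step 4 — Series Q: Q = ω₀L/R = 5644·0.0096/282 = 0.1921.

(a) f₀ = 898.3 Hz  (b) Q = 0.1921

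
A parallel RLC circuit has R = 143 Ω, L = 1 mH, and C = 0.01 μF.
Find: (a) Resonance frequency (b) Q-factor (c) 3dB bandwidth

Step 1 — Resonance: ω₀ = 1/√(LC) = 1/√(0.001·1e-08) = 3.162e+05 rad/s.
Step 2 — f₀ = ω₀/(2π) = 5.033e+04 Hz.
Step 3 — Parallel Q: Q = R/(ω₀L) = 143/(3.162e+05·0.001) = 0.4522.
Step 4 — Bandwidth: Δω = ω₀/Q = 6.993e+05 rad/s; BW = Δω/(2π) = 1.113e+05 Hz.

(a) f₀ = 5.033e+04 Hz  (b) Q = 0.4522  (c) BW = 1.113e+05 Hz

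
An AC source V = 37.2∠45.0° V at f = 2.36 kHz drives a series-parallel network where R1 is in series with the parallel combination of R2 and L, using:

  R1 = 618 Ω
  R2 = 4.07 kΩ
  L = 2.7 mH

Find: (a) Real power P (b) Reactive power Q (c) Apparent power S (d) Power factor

Step 1 — Angular frequency: ω = 2π·f = 2π·2360 = 1.483e+04 rad/s.
Step 2 — Component impedances:
  R1: Z = R = 618 Ω
  R2: Z = R = 4070 Ω
  L: Z = jωL = j·1.483e+04·0.0027 = 0 + j40.04 Ω
Step 3 — Parallel branch: R2 || L = 1/(1/R2 + 1/L) = 0.3938 + j40.03 Ω.
Step 4 — Series with R1: Z_total = R1 + (R2 || L) = 618.4 + j40.03 Ω = 619.7∠3.7° Ω.
Step 5 — Source phasor: V = 37.2∠45.0° V = 26.3 + j26.3 V.
Step 6 — Current: I = V / Z = 0.0451 + j0.03962 A = 0.06003∠41.3° A.
Step 7 — Complex power: S = V·I* = 2.228 + j0.1443 VA.
Step 8 — Real power: P = Re(S) = 2.228 W.
Step 9 — Reactive power: Q = Im(S) = 0.1443 VAR.
Step 10 — Apparent power: |S| = 2.233 VA.
Step 11 — Power factor: PF = P/|S| = 0.9979 (lagging).

(a) P = 2.228 W  (b) Q = 0.1443 VAR  (c) S = 2.233 VA  (d) PF = 0.9979 (lagging)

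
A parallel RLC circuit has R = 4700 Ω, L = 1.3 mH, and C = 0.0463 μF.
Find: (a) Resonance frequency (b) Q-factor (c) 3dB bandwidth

Step 1 — Resonance: ω₀ = 1/√(LC) = 1/√(0.0013·4.63e-08) = 1.289e+05 rad/s.
Step 2 — f₀ = ω₀/(2π) = 2.051e+04 Hz.
Step 3 — Parallel Q: Q = R/(ω₀L) = 4700/(1.289e+05·0.0013) = 28.05.
Step 4 — Bandwidth: Δω = ω₀/Q = 4595 rad/s; BW = Δω/(2π) = 731.4 Hz.

(a) f₀ = 2.051e+04 Hz  (b) Q = 28.05  (c) BW = 731.4 Hz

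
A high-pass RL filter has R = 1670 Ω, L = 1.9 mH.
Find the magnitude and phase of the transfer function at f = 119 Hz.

Step 1 — Angular frequency: ω = 2π·119 = 747.7 rad/s.
Step 2 — Transfer function: H(jω) = jωL/(R + jωL).
Step 3 — Numerator jωL = j·1.421; denominator R + jωL = 1670 + j1.421.
Step 4 — H = 7.236e-07 + j0.0008507.
Step 5 — Magnitude: |H| = 0.0008507 (-61.4 dB); phase: φ = 90.0°.

|H| = 0.0008507 (-61.4 dB), φ = 90.0°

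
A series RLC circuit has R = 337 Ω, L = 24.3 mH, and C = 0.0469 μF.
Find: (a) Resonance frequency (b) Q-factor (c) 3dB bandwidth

Step 1 — Resonance: ω₀ = 1/√(LC) = 1/√(0.0243·4.69e-08) = 2.962e+04 rad/s.
Step 2 — f₀ = ω₀/(2π) = 4714 Hz.
Step 3 — Series Q: Q = ω₀L/R = 2.962e+04·0.0243/337 = 2.136.
Step 4 — Bandwidth: Δω = ω₀/Q = 1.387e+04 rad/s; BW = Δω/(2π) = 2207 Hz.

(a) f₀ = 4714 Hz  (b) Q = 2.136  (c) BW = 2207 Hz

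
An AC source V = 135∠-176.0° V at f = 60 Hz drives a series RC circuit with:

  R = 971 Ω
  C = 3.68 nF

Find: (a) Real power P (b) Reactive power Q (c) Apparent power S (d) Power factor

Step 1 — Angular frequency: ω = 2π·f = 2π·60 = 377 rad/s.
Step 2 — Component impedances:
  R: Z = R = 971 Ω
  C: Z = 1/(jωC) = -j/(ω·C) = 0 - j7.208e+05 Ω
Step 3 — Series combination: Z_total = R + C = 971 - j7.208e+05 Ω = 7.208e+05∠-89.9° Ω.
Step 4 — Source phasor: V = 135∠-176.0° V = -134.7 - j9.417 V.
Step 5 — Current: I = V / Z = 1.281e-05 - j0.0001869 A = 0.0001873∠-86.1° A.
Step 6 — Complex power: S = V·I* = 3.406e-05 - j0.02528 VA.
Step 7 — Real power: P = Re(S) = 3.406e-05 W.
Step 8 — Reactive power: Q = Im(S) = -0.02528 VAR.
Step 9 — Apparent power: |S| = 0.02528 VA.
Step 10 — Power factor: PF = P/|S| = 0.001347 (leading).

(a) P = 3.406e-05 W  (b) Q = -0.02528 VAR  (c) S = 0.02528 VA  (d) PF = 0.001347 (leading)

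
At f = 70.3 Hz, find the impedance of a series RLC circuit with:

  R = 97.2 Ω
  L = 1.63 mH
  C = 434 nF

Step 1 — Angular frequency: ω = 2π·f = 2π·70.3 = 441.7 rad/s.
Step 2 — Component impedances:
  R: Z = R = 97.2 Ω
  L: Z = jωL = j·441.7·0.00163 = 0 + j0.72 Ω
  C: Z = 1/(jωC) = -j/(ω·C) = 0 - j5216 Ω
Step 3 — Series combination: Z_total = R + L + C = 97.2 - j5216 Ω = 5217∠-88.9° Ω.

Z = 97.2 - j5216 Ω = 5217∠-88.9° Ω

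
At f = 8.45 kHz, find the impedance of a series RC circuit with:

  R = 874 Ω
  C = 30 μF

Step 1 — Angular frequency: ω = 2π·f = 2π·8450 = 5.309e+04 rad/s.
Step 2 — Component impedances:
  R: Z = R = 874 Ω
  C: Z = 1/(jωC) = -j/(ω·C) = 0 - j0.6278 Ω
Step 3 — Series combination: Z_total = R + C = 874 - j0.6278 Ω = 874∠-0.0° Ω.

Z = 874 - j0.6278 Ω = 874∠-0.0° Ω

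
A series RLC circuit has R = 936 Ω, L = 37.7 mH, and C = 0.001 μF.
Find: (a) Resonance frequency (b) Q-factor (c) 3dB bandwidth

Step 1 — Resonance: ω₀ = 1/√(LC) = 1/√(0.0377·1e-09) = 1.629e+05 rad/s.
Step 2 — f₀ = ω₀/(2π) = 2.592e+04 Hz.
Step 3 — Series Q: Q = ω₀L/R = 1.629e+05·0.0377/936 = 6.56.
Step 4 — Bandwidth: Δω = ω₀/Q = 2.483e+04 rad/s; BW = Δω/(2π) = 3951 Hz.

(a) f₀ = 2.592e+04 Hz  (b) Q = 6.56  (c) BW = 3951 Hz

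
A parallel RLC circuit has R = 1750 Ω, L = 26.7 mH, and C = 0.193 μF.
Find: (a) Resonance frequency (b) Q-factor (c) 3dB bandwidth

Step 1 — Resonance: ω₀ = 1/√(LC) = 1/√(0.0267·1.93e-07) = 1.393e+04 rad/s.
Step 2 — f₀ = ω₀/(2π) = 2217 Hz.
Step 3 — Parallel Q: Q = R/(ω₀L) = 1750/(1.393e+04·0.0267) = 4.705.
Step 4 — Bandwidth: Δω = ω₀/Q = 2961 rad/s; BW = Δω/(2π) = 471.2 Hz.

(a) f₀ = 2217 Hz  (b) Q = 4.705  (c) BW = 471.2 Hz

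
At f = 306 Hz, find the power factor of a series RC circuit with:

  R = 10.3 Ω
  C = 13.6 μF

Step 1 — Angular frequency: ω = 2π·f = 2π·306 = 1923 rad/s.
Step 2 — Component impedances:
  R: Z = R = 10.3 Ω
  C: Z = 1/(jωC) = -j/(ω·C) = 0 - j38.24 Ω
Step 3 — Series combination: Z_total = R + C = 10.3 - j38.24 Ω = 39.61∠-74.9° Ω.
Step 4 — Power factor: PF = cos(φ) = Re(Z)/|Z| = 10.3/39.606 = 0.2601.
Step 5 — Type: Im(Z) = -38.24 ⇒ leading (phase φ = -74.9°).

PF = 0.2601 (leading, φ = -74.9°)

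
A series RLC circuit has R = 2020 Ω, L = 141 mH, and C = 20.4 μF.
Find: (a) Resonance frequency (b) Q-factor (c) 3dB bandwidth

Step 1 — Resonance: ω₀ = 1/√(LC) = 1/√(0.141·2.04e-05) = 589.6 rad/s.
Step 2 — f₀ = ω₀/(2π) = 93.84 Hz.
Step 3 — Series Q: Q = ω₀L/R = 589.6·0.141/2020 = 0.04116.
Step 4 — Bandwidth: Δω = ω₀/Q = 1.433e+04 rad/s; BW = Δω/(2π) = 2280 Hz.

(a) f₀ = 93.84 Hz  (b) Q = 0.04116  (c) BW = 2280 Hz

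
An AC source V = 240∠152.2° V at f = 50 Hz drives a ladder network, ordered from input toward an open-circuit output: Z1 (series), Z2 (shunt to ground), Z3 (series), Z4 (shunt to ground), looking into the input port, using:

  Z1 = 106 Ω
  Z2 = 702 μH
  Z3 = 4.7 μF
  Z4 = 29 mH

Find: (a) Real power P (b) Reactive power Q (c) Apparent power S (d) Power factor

Step 1 — Angular frequency: ω = 2π·f = 2π·50 = 314.2 rad/s.
Step 2 — Component impedances:
  Z1: Z = R = 106 Ω
  Z2: Z = jωL = j·314.2·0.000702 = 0 + j0.2205 Ω
  Z3: Z = 1/(jωC) = -j/(ω·C) = 0 - j677.3 Ω
  Z4: Z = jωL = j·314.2·0.029 = 0 + j9.111 Ω
Step 3 — Ladder network (open output): work backward from the far end, alternating series and parallel combinations. Z_in = 106 + j0.2206 Ω = 106∠0.1° Ω.
Step 4 — Source phasor: V = 240∠152.2° V = -212.3 + j111.9 V.
Step 5 — Current: I = V / Z = -2.001 + j1.06 A = 2.264∠152.1° A.
Step 6 — Complex power: S = V·I* = 543.4 + j1.131 VA.
Step 7 — Real power: P = Re(S) = 543.4 W.
Step 8 — Reactive power: Q = Im(S) = 1.131 VAR.
Step 9 — Apparent power: |S| = 543.4 VA.
Step 10 — Power factor: PF = P/|S| = 1 (lagging).

(a) P = 543.4 W  (b) Q = 1.131 VAR  (c) S = 543.4 VA  (d) PF = 1 (lagging)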